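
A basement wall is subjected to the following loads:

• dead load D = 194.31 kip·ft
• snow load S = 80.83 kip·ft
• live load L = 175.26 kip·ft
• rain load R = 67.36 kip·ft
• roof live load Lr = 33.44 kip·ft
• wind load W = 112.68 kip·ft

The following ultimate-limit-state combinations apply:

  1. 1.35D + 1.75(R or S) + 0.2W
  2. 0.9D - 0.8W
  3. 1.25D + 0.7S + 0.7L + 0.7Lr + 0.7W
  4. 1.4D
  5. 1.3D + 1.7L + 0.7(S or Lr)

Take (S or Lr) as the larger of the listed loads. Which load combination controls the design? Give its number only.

(R or S) → S = 80.83 kip·ft; (S or Lr) → S = 80.83 kip·ft.
1. 1.35(194.31) + 1.75(80.83) + 0.2(112.68) = 262.32 + 141.45 + 22.54 = 426.31
2. 0.9(194.31) - 0.8(112.68) = 174.88 - 90.14 = 84.74
3. 1.25(194.31) + 0.7(80.83) + 0.7(175.26) + 0.7(33.44) + 0.7(112.68) = 524.43
4. 1.4(194.31) = 272.03
5. 1.3(194.31) + 1.7(175.26) + 0.7(80.83) = 607.13
The largest value is 607.13 kip·ft from combination 5.

Combination 5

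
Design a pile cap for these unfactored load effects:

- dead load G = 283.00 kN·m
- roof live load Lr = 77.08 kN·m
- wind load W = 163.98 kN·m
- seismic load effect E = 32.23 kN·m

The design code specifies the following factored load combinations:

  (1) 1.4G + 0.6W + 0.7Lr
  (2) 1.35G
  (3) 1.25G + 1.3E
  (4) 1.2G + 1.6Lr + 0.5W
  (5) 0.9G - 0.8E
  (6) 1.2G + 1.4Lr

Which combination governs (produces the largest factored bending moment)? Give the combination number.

(1) 1.4(283.00) + 0.6(163.98) + 0.7(77.08) = 548.54
(2) 1.35(283.00) = 382.05
(3) 1.25(283.00) + 1.3(32.23) = 353.75 + 41.90 = 395.65
(4) 1.2(283.00) + 1.6(77.08) + 0.5(163.98) = 339.60 + 123.33 + 81.99 = 544.92
(5) 0.9(283.00) - 0.8(32.23) = 254.70 - 25.78 = 228.92
(6) 1.2(283.00) + 1.4(77.08) = 339.60 + 107.91 = 447.51
The largest value is 548.54 kN·m from combination 1.

Combination 1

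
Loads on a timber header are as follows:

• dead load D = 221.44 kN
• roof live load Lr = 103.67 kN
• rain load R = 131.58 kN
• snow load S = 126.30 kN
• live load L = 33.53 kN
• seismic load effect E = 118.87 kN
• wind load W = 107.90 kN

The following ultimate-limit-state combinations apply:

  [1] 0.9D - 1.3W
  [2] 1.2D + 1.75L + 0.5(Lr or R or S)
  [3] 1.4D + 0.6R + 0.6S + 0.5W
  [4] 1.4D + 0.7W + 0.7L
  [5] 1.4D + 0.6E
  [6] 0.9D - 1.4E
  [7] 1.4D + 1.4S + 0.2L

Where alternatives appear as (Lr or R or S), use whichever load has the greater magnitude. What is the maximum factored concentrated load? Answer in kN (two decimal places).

(Lr or R or S) → R = 131.58 kN.
[1] 0.9(221.44) - 1.3(107.90) = 199.30 - 140.27 = 59.03
[2] 1.2(221.44) + 1.75(33.53) + 0.5(131.58) = 265.73 + 58.68 + 65.79 = 390.20
[3] 1.4(221.44) + 0.6(131.58) + 0.6(126.30) + 0.5(107.90) = 518.69
[4] 1.4(221.44) + 0.7(107.90) + 0.7(33.53) = 310.02 + 75.53 + 23.47 = 409.02
[5] 1.4(221.44) + 0.6(118.87) = 310.02 + 71.32 = 381.34
[6] 0.9(221.44) - 1.4(118.87) = 199.30 - 166.42 = 32.88
[7] 1.4(221.44) + 1.4(126.30) + 0.2(33.53) = 493.54
Maximum is from combination 3.

518.69 kN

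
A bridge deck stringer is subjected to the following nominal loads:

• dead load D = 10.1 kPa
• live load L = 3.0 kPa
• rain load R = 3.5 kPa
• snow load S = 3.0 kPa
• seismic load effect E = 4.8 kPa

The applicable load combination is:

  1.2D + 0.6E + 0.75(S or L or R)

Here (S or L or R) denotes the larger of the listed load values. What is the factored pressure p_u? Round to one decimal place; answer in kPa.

(S or L or R) → R = 3.5 kPa.
1.2(10.1) + 0.6(4.8) + 0.75(3.5) = 12.1 + 2.9 + 2.6 = 17.6
p_u = 17.6 kPa.

17.6 kPa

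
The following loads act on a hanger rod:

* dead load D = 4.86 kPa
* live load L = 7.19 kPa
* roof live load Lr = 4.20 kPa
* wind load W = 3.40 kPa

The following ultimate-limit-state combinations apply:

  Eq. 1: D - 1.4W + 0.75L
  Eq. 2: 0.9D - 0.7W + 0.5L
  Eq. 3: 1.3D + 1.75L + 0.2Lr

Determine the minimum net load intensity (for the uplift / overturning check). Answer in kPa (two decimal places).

5.49 kPa

Eq. 1: 1.0(4.86) - 1.4(3.40) + 0.75(7.19) = 4.86 - 4.76 + 5.39 = 5.49
Eq. 2: 0.9(4.86) - 0.7(3.40) + 0.5(7.19) = 4.37 - 2.38 + 3.60 = 5.59
Eq. 3: 1.3(4.86) + 1.75(7.19) + 0.2(4.20) = 6.32 + 12.58 + 0.84 = 19.74
Combination 1 gives the minimum: 5.49 kPa.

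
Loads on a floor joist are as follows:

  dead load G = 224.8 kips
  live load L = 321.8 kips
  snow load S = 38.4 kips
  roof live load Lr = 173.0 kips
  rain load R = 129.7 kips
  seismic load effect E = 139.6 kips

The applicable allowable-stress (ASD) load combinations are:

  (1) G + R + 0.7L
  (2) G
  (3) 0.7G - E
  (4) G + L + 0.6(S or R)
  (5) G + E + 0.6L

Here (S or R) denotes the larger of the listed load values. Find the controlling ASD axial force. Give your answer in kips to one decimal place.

624.4 kips

(S or R) → R = 129.7 kips.
(1) 1.0(224.8) + 1.0(129.7) + 0.7(321.8) = 224.8 + 129.7 + 225.3 = 579.8
(2) 1.0(224.8) = 224.8
(3) 0.7(224.8) - 1.0(139.6) = 157.4 - 139.6 = 17.8
(4) 1.0(224.8) + 1.0(321.8) + 0.6(129.7) = 224.8 + 321.8 + 77.8 = 624.4
(5) 1.0(224.8) + 1.0(139.6) + 0.6(321.8) = 224.8 + 139.6 + 193.1 = 557.5
Maximum is from combination 4.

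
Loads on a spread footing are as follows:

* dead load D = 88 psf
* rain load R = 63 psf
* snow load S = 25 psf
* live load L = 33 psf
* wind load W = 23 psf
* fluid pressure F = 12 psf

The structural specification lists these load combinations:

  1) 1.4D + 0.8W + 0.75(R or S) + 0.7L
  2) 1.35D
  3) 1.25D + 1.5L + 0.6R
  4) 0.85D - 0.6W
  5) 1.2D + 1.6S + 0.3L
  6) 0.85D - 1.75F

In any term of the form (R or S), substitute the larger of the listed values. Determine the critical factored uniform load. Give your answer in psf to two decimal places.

211.95 psf

(R or S) → R = 63 psf.
1) 1.4(88) + 0.8(23) + 0.75(63) + 0.7(33) = 123.20 + 18.40 + 47.25 + 23.10 = 211.95
2) 1.35(88) = 118.80
3) 1.25(88) + 1.5(33) + 0.6(63) = 110.00 + 49.50 + 37.80 = 197.30
4) 0.85(88) - 0.6(23) = 74.80 - 13.80 = 61.00
5) 1.2(88) + 1.6(25) + 0.3(33) = 105.60 + 40.00 + 9.90 = 155.50
6) 0.85(88) - 1.75(12) = 74.80 - 21.00 = 53.80
Maximum is from combination 1.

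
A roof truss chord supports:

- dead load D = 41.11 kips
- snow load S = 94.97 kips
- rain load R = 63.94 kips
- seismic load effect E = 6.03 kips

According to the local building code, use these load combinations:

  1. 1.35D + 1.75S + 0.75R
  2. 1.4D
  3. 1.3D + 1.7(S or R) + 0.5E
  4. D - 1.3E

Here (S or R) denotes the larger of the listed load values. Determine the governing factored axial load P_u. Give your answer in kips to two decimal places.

(S or R) → S = 94.97 kips.
1. 1.35(41.11) + 1.75(94.97) + 0.75(63.94) = 269.65
2. 1.4(41.11) = 57.55
3. 1.3(41.11) + 1.7(94.97) + 0.5(6.03) = 53.44 + 161.45 + 3.02 = 217.91
4. 1.0(41.11) - 1.3(6.03) = 41.11 - 7.84 = 33.27
Maximum is from combination 1.

269.65 kips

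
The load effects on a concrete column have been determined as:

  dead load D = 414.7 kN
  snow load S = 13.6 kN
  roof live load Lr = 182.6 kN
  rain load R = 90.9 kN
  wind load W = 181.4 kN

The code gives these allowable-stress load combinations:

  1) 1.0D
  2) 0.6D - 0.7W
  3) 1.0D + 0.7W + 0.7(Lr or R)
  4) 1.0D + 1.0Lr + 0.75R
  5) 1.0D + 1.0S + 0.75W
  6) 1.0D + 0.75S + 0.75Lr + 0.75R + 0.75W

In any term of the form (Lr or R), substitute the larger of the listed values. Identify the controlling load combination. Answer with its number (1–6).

Combination 6

(Lr or R) → Lr = 182.6 kN.
1) 1.0(414.7) = 414.70
2) 0.6(414.7) - 0.7(181.4) = 121.84
3) 1.0(414.7) + 0.7(181.4) + 0.7(182.6) = 669.50
4) 1.0(414.7) + 1.0(182.6) + 0.75(90.9) = 665.48
5) 1.0(414.7) + 1.0(13.6) + 0.75(181.4) = 564.35
6) 1.0(414.7) + 0.75(13.6) + 0.75(182.6) + 0.75(90.9) + 0.75(181.4) = 766.08
The largest value is 766.08 kN from combination 6.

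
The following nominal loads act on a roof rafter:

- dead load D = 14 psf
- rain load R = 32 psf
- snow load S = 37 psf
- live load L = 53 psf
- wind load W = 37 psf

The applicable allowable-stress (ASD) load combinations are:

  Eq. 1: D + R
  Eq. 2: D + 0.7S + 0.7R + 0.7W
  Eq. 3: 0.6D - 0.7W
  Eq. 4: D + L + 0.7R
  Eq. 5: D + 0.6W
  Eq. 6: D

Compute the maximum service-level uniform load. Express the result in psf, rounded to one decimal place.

Eq. 1: 1.0(14) + 1.0(32) = 14.0 + 32.0 = 46.0
Eq. 2: 1.0(14) + 0.7(37) + 0.7(32) + 0.7(37) = 14.0 + 25.9 + 22.4 + 25.9 = 88.2
Eq. 3: 0.6(14) - 0.7(37) = 8.4 - 25.9 = -17.5
Eq. 4: 1.0(14) + 1.0(53) + 0.7(32) = 14.0 + 53.0 + 22.4 = 89.4
Eq. 5: 1.0(14) + 0.6(37) = 14.0 + 22.2 = 36.2
Eq. 6: 1.0(14) = 14.0
Maximum is from combination 4.

89.4 psf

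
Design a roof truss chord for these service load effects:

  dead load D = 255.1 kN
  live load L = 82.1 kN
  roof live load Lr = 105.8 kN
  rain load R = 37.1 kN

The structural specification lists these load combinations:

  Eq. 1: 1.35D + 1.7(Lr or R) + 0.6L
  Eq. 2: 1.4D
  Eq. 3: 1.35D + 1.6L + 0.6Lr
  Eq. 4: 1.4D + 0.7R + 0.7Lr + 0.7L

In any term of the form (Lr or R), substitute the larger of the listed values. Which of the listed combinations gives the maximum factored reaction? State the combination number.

Combination 1

(Lr or R) → Lr = 105.8 kN.
Eq. 1: 1.35(255.1) + 1.7(105.8) + 0.6(82.1) = 344.39 + 179.86 + 49.26 = 573.51
Eq. 2: 1.4(255.1) = 357.14
Eq. 3: 1.35(255.1) + 1.6(82.1) + 0.6(105.8) = 344.39 + 131.36 + 63.48 = 539.23
Eq. 4: 1.4(255.1) + 0.7(37.1) + 0.7(105.8) + 0.7(82.1) = 357.14 + 25.97 + 74.06 + 57.47 = 514.64
The largest value is 573.51 kN from combination 1.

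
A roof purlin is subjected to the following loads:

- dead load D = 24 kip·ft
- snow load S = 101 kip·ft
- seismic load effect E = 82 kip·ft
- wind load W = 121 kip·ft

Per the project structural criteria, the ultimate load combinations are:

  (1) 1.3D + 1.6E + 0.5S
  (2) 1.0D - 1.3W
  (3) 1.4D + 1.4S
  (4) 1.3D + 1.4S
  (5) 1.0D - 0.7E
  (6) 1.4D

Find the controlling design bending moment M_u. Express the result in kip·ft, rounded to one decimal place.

(1) 1.3(24) + 1.6(82) + 0.5(101) = 31.2 + 131.2 + 50.5 = 212.9
(2) 1.0(24) - 1.3(121) = 24.0 - 157.3 = -133.3
(3) 1.4(24) + 1.4(101) = 33.6 + 141.4 = 175.0
(4) 1.3(24) + 1.4(101) = 31.2 + 141.4 = 172.6
(5) 1.0(24) - 0.7(82) = 24.0 - 57.4 = -33.4
(6) 1.4(24) = 33.6
Combination 1 governs: M_u = 212.9 kip·ft.

212.9 kip·ft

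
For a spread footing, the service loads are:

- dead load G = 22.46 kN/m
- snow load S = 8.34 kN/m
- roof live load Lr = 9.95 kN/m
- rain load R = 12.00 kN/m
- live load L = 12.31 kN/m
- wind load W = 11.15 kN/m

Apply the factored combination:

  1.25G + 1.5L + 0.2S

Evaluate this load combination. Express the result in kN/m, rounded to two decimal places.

1.25(22.46) + 1.5(12.31) + 0.2(8.34) = 48.21
w_u = 48.21 kN/m.

48.21 kN/m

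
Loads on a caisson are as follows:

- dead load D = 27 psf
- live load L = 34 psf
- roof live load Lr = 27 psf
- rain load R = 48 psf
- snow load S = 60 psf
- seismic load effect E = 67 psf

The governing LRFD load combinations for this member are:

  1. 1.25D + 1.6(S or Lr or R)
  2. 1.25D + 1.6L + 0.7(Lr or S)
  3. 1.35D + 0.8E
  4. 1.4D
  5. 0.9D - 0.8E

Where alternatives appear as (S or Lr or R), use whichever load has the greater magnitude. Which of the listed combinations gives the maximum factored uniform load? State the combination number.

Combination 2

(S or Lr or R) → S = 60 psf; (Lr or S) → S = 60 psf.
1. 1.25(27) + 1.6(60) = 33.75 + 96.00 = 129.75
2. 1.25(27) + 1.6(34) + 0.7(60) = 33.75 + 54.40 + 42.00 = 130.15
3. 1.35(27) + 0.8(67) = 36.45 + 53.60 = 90.05
4. 1.4(27) = 37.80
5. 0.9(27) - 0.8(67) = 24.30 - 53.60 = -29.30
The largest value is 130.15 psf from combination 2.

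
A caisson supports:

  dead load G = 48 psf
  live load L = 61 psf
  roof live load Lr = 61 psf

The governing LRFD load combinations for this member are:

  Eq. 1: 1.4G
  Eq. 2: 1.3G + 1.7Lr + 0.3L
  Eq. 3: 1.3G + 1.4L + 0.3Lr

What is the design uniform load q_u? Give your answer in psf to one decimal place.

184.4 psf

Eq. 1: 1.4(48) = 67.2
Eq. 2: 1.3(48) + 1.7(61) + 0.3(61) = 62.4 + 103.7 + 18.3 = 184.4
Eq. 3: 1.3(48) + 1.4(61) + 0.3(61) = 62.4 + 85.4 + 18.3 = 166.1
Maximum is from combination 2.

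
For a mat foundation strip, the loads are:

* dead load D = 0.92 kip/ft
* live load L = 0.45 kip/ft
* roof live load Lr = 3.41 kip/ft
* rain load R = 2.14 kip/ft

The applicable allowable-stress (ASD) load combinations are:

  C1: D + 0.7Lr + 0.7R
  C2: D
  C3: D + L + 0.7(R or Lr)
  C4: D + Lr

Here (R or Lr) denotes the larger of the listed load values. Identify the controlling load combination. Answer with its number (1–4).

Combination 1

(R or Lr) → Lr = 3.41 kip/ft.
C1: 1.0(0.92) + 0.7(3.41) + 0.7(2.14) = 0.92 + 2.39 + 1.50 = 4.81
C2: 1.0(0.92) = 0.92
C3: 1.0(0.92) + 1.0(0.45) + 0.7(3.41) = 0.92 + 0.45 + 2.39 = 3.76
C4: 1.0(0.92) + 1.0(3.41) = 0.92 + 3.41 = 4.33
The largest value is 4.81 kip/ft from combination 1.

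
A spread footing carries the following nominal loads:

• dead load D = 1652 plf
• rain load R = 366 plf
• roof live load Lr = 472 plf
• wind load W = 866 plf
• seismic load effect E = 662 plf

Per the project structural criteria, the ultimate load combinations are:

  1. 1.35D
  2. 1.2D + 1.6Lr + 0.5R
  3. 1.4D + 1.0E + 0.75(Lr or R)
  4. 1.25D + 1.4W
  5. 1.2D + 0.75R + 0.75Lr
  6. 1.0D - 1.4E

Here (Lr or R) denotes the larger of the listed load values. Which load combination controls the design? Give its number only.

Combination 3

(Lr or R) → Lr = 472 plf.
1. 1.35(1652) = 2230.2
2. 1.2(1652) + 1.6(472) + 0.5(366) = 2920.6
3. 1.4(1652) + 1.0(662) + 0.75(472) = 3328.8
4. 1.25(1652) + 1.4(866) = 3277.4
5. 1.2(1652) + 0.75(366) + 0.75(472) = 2610.9
6. 1.0(1652) - 1.4(662) = 725.2
The largest value is 3328.8 plf from combination 3.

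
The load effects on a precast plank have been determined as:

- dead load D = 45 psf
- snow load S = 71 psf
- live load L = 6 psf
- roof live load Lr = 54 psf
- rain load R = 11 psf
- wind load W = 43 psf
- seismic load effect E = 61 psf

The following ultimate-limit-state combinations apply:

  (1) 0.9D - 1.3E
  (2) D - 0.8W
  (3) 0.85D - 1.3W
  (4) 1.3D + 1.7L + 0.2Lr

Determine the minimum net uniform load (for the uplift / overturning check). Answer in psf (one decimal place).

(1) 0.9(45) - 1.3(61) = 40.5 - 79.3 = -38.8
(2) 1.0(45) - 0.8(43) = 45.0 - 34.4 = 10.6
(3) 0.85(45) - 1.3(43) = -17.7
(4) 1.3(45) + 1.7(6) + 0.2(54) = 58.5 + 10.2 + 10.8 = 79.5
Combination 1 gives the minimum: -38.8 psf.

-38.8 psf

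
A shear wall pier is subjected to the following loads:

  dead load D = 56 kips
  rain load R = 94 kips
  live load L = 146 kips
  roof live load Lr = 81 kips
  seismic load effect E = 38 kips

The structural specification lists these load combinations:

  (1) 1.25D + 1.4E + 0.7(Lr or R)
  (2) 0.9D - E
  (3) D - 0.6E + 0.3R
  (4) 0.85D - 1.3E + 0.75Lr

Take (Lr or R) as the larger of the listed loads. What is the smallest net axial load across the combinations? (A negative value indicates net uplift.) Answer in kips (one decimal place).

12.4 kips

(Lr or R) → R = 94 kips.
(1) 1.25(56) + 1.4(38) + 0.7(94) = 189.0
(2) 0.9(56) - 1.0(38) = 12.4
(3) 1.0(56) - 0.6(38) + 0.3(94) = 61.4
(4) 0.85(56) - 1.3(38) + 0.75(81) = 59.0
Combination 2 gives the minimum: 12.4 kips.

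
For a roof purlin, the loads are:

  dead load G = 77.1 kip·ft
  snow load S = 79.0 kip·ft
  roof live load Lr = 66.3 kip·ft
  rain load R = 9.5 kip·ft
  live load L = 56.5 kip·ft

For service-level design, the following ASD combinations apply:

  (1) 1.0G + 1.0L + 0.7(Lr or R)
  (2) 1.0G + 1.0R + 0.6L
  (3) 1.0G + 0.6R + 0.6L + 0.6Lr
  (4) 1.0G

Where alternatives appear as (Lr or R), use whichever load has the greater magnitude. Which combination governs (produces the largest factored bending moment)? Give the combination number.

Combination 1

(Lr or R) → Lr = 66.3 kip·ft.
(1) 1.0(77.1) + 1.0(56.5) + 0.7(66.3) = 180.01
(2) 1.0(77.1) + 1.0(9.5) + 0.6(56.5) = 120.50
(3) 1.0(77.1) + 0.6(9.5) + 0.6(56.5) + 0.6(66.3) = 156.48
(4) 1.0(77.1) = 77.10
The largest value is 180.01 kip·ft from combination 1.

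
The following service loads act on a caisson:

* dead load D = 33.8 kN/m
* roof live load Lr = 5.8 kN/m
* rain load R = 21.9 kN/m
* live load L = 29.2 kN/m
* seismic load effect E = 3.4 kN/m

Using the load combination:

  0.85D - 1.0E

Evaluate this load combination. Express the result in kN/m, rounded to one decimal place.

0.85(33.8) - 1.0(3.4) = 28.7 - 3.4 = 25.3
w_u = 25.3 kN/m.

25.3 kN/m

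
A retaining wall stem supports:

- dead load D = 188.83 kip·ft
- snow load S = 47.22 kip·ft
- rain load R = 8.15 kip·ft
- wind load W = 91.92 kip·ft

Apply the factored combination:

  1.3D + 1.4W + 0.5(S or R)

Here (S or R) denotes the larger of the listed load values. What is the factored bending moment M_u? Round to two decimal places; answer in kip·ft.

(S or R) → S = 47.22 kip·ft.
1.3(188.83) + 1.4(91.92) + 0.5(47.22) = 245.48 + 128.69 + 23.61 = 397.78
M_u = 397.78 kip·ft.

397.78 kip·ft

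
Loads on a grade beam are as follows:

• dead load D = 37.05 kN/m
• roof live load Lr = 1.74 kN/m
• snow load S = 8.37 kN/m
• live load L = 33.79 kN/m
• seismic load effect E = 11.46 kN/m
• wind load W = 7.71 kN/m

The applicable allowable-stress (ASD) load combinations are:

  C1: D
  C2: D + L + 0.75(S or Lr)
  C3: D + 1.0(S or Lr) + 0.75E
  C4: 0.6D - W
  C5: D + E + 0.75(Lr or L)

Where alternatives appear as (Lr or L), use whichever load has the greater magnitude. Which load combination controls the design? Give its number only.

(S or Lr) → S = 8.37 kN/m; (Lr or L) → L = 33.79 kN/m.
C1: 1.0(37.05) = 37.05
C2: 1.0(37.05) + 1.0(33.79) + 0.75(8.37) = 37.05 + 33.79 + 6.28 = 77.12
C3: 1.0(37.05) + 1.0(8.37) + 0.75(11.46) = 37.05 + 8.37 + 8.60 = 54.02
C4: 0.6(37.05) - 1.0(7.71) = 22.23 - 7.71 = 14.52
C5: 1.0(37.05) + 1.0(11.46) + 0.75(33.79) = 37.05 + 11.46 + 25.34 = 73.85
The largest value is 77.12 kN/m from combination 2.

Combination 2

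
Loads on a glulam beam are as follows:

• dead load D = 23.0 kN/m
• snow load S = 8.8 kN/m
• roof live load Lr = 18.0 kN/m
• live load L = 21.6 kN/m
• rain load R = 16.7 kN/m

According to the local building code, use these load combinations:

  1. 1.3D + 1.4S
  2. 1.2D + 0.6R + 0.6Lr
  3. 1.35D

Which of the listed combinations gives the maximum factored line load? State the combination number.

1. 1.3(23.0) + 1.4(8.8) = 29.90 + 12.32 = 42.22
2. 1.2(23.0) + 0.6(16.7) + 0.6(18.0) = 27.60 + 10.02 + 10.80 = 48.42
3. 1.35(23.0) = 31.05
The largest value is 48.42 kN/m from combination 2.

Combination 2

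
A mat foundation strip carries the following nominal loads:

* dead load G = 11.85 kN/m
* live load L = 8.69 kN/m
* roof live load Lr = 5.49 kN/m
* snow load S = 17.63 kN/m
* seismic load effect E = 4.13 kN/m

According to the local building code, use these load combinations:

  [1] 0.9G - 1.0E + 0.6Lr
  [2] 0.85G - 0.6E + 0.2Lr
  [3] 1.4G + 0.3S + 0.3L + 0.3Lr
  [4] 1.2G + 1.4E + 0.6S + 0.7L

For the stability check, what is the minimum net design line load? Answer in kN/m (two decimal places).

[1] 0.9(11.85) - 1.0(4.13) + 0.6(5.49) = 9.83
[2] 0.85(11.85) - 0.6(4.13) + 0.2(5.49) = 8.69
[3] 1.4(11.85) + 0.3(17.63) + 0.3(8.69) + 0.3(5.49) = 26.13
[4] 1.2(11.85) + 1.4(4.13) + 0.6(17.63) + 0.7(8.69) = 36.66
Combination 2 gives the minimum: 8.69 kN/m.

8.69 kN/m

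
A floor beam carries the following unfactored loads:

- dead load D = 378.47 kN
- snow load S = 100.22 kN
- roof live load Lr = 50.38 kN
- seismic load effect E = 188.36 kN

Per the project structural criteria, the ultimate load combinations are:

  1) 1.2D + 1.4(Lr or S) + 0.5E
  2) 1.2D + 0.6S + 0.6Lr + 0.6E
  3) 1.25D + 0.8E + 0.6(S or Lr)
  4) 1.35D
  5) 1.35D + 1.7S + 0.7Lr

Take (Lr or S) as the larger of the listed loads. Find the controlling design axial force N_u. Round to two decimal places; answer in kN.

716.57 kN

(Lr or S) → S = 100.22 kN; (S or Lr) → S = 100.22 kN.
1) 1.2(378.47) + 1.4(100.22) + 0.5(188.36) = 454.16 + 140.31 + 94.18 = 688.65
2) 1.2(378.47) + 0.6(100.22) + 0.6(50.38) + 0.6(188.36) = 454.16 + 60.13 + 30.23 + 113.02 = 657.54
3) 1.25(378.47) + 0.8(188.36) + 0.6(100.22) = 473.09 + 150.69 + 60.13 = 683.91
4) 1.35(378.47) = 510.93
5) 1.35(378.47) + 1.7(100.22) + 0.7(50.38) = 510.93 + 170.37 + 35.27 = 716.57
The controlling combination is 5, giving 716.57 kN.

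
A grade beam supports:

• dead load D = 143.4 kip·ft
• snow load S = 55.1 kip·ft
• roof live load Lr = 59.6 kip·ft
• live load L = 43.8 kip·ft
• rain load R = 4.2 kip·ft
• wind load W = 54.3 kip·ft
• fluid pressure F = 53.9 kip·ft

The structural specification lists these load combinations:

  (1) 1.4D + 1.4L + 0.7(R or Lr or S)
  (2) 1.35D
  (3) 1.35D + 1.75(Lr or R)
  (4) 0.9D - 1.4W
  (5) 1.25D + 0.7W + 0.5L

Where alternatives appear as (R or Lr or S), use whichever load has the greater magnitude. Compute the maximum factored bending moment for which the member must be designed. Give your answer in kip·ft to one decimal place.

303.8 kip·ft

(R or Lr or S) → Lr = 59.6 kip·ft; (Lr or R) → Lr = 59.6 kip·ft.
(1) 1.4(143.4) + 1.4(43.8) + 0.7(59.6) = 200.8 + 61.3 + 41.7 = 303.8
(2) 1.35(143.4) = 193.6
(3) 1.35(143.4) + 1.75(59.6) = 193.6 + 104.3 = 297.9
(4) 0.9(143.4) - 1.4(54.3) = 53.0
(5) 1.25(143.4) + 0.7(54.3) + 0.5(43.8) = 179.3 + 38.0 + 21.9 = 239.2
The controlling combination is 1, giving 303.8 kip·ft.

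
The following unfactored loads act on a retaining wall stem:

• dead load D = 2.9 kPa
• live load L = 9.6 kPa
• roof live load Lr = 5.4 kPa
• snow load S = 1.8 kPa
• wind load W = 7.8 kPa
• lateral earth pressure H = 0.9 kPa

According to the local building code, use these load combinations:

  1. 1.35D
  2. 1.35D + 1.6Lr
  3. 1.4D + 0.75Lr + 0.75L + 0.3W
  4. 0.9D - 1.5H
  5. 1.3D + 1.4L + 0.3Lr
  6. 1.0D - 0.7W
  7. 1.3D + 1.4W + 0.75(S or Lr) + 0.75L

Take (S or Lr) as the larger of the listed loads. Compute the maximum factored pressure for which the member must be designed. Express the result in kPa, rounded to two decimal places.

25.94 kPa

(S or Lr) → Lr = 5.4 kPa.
1. 1.35(2.9) = 3.92
2. 1.35(2.9) + 1.6(5.4) = 3.92 + 8.64 = 12.56
3. 1.4(2.9) + 0.75(5.4) + 0.75(9.6) + 0.3(7.8) = 4.06 + 4.05 + 7.20 + 2.34 = 17.65
4. 0.9(2.9) - 1.5(0.9) = 2.61 - 1.35 = 1.26
5. 1.3(2.9) + 1.4(9.6) + 0.3(5.4) = 3.77 + 13.44 + 1.62 = 18.83
6. 1.0(2.9) - 0.7(7.8) = 2.90 - 5.46 = -2.56
7. 1.3(2.9) + 1.4(7.8) + 0.75(5.4) + 0.75(9.6) = 3.77 + 10.92 + 4.05 + 7.20 = 25.94
Combination 7 governs: p_u = 25.94 kPa.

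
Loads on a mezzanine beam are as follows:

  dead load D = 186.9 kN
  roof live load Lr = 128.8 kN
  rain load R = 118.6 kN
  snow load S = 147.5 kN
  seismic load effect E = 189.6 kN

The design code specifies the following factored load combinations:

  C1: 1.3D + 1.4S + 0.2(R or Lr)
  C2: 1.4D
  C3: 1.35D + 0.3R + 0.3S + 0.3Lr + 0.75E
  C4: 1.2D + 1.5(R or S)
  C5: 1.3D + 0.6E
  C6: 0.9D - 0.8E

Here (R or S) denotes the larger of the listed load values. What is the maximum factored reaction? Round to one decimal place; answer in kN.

(R or Lr) → Lr = 128.8 kN; (R or S) → S = 147.5 kN.
C1: 1.3(186.9) + 1.4(147.5) + 0.2(128.8) = 475.2
C2: 1.4(186.9) = 261.7
C3: 1.35(186.9) + 0.3(118.6) + 0.3(147.5) + 0.3(128.8) + 0.75(189.6) = 252.3 + 35.6 + 44.3 + 38.6 + 142.2 = 513.0
C4: 1.2(186.9) + 1.5(147.5) = 445.5
C5: 1.3(186.9) + 0.6(189.6) = 356.7
C6: 0.9(186.9) - 0.8(189.6) = 168.2 - 151.7 = 16.5
The controlling combination is 3, giving 513.0 kN.

513.0 kN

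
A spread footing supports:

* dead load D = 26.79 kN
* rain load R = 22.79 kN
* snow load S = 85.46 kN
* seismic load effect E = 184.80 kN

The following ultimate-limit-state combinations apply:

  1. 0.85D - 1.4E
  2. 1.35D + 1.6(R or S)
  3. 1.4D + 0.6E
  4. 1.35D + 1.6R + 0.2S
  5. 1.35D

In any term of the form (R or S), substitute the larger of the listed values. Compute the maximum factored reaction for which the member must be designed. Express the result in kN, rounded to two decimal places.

172.90 kN

(R or S) → S = 85.46 kN.
1. 0.85(26.79) - 1.4(184.80) = 22.77 - 258.72 = -235.95
2. 1.35(26.79) + 1.6(85.46) = 172.90
3. 1.4(26.79) + 0.6(184.80) = 37.51 + 110.88 = 148.39
4. 1.35(26.79) + 1.6(22.79) + 0.2(85.46) = 36.17 + 36.46 + 17.09 = 89.72
5. 1.35(26.79) = 36.17
Combination 2 governs: V_u = 172.90 kN.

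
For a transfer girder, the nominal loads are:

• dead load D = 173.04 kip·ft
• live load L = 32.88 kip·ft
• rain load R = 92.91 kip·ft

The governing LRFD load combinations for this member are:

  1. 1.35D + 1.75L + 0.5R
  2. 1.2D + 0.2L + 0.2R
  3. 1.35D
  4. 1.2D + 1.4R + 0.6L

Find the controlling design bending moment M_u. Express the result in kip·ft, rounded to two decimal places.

357.45 kip·ft

1. 1.35(173.04) + 1.75(32.88) + 0.5(92.91) = 233.60 + 57.54 + 46.46 = 337.60
2. 1.2(173.04) + 0.2(32.88) + 0.2(92.91) = 207.65 + 6.58 + 18.58 = 232.81
3. 1.35(173.04) = 233.60
4. 1.2(173.04) + 1.4(92.91) + 0.6(32.88) = 207.65 + 130.07 + 19.73 = 357.45
Combination 4 governs: M_u = 357.45 kip·ft.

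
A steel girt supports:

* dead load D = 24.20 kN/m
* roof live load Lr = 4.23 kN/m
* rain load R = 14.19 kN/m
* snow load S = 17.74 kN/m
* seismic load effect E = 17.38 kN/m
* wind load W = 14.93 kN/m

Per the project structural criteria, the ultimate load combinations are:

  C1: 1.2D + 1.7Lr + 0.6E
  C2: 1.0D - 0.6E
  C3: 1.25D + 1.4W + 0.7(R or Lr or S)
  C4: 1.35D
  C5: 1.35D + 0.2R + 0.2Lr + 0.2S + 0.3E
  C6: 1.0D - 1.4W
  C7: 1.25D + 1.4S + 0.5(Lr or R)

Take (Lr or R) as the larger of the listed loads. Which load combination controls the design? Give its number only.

Combination 3

(R or Lr or S) → S = 17.74 kN/m; (Lr or R) → R = 14.19 kN/m.
C1: 1.2(24.20) + 1.7(4.23) + 0.6(17.38) = 29.04 + 7.19 + 10.43 = 46.66
C2: 1.0(24.20) - 0.6(17.38) = 24.20 - 10.43 = 13.77
C3: 1.25(24.20) + 1.4(14.93) + 0.7(17.74) = 30.25 + 20.90 + 12.42 = 63.57
C4: 1.35(24.20) = 32.67
C5: 1.35(24.20) + 0.2(14.19) + 0.2(4.23) + 0.2(17.74) + 0.3(17.38) = 32.67 + 2.84 + 0.85 + 3.55 + 5.21 = 45.12
C6: 1.0(24.20) - 1.4(14.93) = 24.20 - 20.90 = 3.30
C7: 1.25(24.20) + 1.4(17.74) + 0.5(14.19) = 62.18
The largest value is 63.57 kN/m from combination 3.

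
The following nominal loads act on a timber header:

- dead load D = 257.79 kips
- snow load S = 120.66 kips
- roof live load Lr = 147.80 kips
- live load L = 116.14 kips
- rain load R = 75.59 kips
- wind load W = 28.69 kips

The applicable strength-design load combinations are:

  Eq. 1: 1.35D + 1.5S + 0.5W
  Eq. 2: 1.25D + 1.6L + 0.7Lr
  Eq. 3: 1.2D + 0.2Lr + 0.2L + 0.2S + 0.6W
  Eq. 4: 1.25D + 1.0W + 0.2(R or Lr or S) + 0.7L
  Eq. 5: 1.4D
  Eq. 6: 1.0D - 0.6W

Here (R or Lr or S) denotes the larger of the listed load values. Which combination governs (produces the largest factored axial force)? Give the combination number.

Combination 2

(R or Lr or S) → Lr = 147.80 kips.
Eq. 1: 1.35(257.79) + 1.5(120.66) + 0.5(28.69) = 543.35
Eq. 2: 1.25(257.79) + 1.6(116.14) + 0.7(147.80) = 322.24 + 185.82 + 103.46 = 611.52
Eq. 3: 1.2(257.79) + 0.2(147.80) + 0.2(116.14) + 0.2(120.66) + 0.6(28.69) = 309.35 + 29.56 + 23.23 + 24.13 + 17.21 = 403.48
Eq. 4: 1.25(257.79) + 1.0(28.69) + 0.2(147.80) + 0.7(116.14) = 322.24 + 28.69 + 29.56 + 81.30 = 461.79
Eq. 5: 1.4(257.79) = 360.91
Eq. 6: 1.0(257.79) - 0.6(28.69) = 257.79 - 17.21 = 240.58
The largest value is 611.52 kips from combination 2.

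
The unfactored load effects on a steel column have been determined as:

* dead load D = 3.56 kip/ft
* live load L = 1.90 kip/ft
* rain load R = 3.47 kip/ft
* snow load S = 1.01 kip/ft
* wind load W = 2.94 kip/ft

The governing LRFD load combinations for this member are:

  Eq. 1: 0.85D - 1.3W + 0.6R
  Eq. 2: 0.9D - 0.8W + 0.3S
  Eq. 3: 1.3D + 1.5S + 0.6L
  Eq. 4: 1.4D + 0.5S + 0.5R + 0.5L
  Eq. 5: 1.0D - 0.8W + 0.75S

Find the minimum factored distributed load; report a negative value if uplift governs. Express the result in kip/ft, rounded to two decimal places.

Eq. 1: 0.85(3.56) - 1.3(2.94) + 0.6(3.47) = 3.03 - 3.82 + 2.08 = 1.29
Eq. 2: 0.9(3.56) - 0.8(2.94) + 0.3(1.01) = 1.16
Eq. 3: 1.3(3.56) + 1.5(1.01) + 0.6(1.90) = 7.28
Eq. 4: 1.4(3.56) + 0.5(1.01) + 0.5(3.47) + 0.5(1.90) = 8.17
Eq. 5: 1.0(3.56) - 0.8(2.94) + 0.75(1.01) = 3.56 - 2.35 + 0.76 = 1.97
Combination 2 gives the minimum: 1.16 kip/ft.

1.16 kip/ft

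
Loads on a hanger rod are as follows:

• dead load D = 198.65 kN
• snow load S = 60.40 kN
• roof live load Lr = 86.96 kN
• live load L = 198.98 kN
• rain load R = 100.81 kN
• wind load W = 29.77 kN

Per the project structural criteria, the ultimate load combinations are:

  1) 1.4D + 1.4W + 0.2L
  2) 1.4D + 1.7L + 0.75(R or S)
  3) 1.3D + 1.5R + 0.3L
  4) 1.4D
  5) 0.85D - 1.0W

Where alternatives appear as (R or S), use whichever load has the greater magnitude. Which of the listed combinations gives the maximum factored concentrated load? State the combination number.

(R or S) → R = 100.81 kN.
1) 1.4(198.65) + 1.4(29.77) + 0.2(198.98) = 359.58
2) 1.4(198.65) + 1.7(198.98) + 0.75(100.81) = 691.98
3) 1.3(198.65) + 1.5(100.81) + 0.3(198.98) = 469.15
4) 1.4(198.65) = 278.11
5) 0.85(198.65) - 1.0(29.77) = 168.85 - 29.77 = 139.08
The largest value is 691.98 kN from combination 2.

Combination 2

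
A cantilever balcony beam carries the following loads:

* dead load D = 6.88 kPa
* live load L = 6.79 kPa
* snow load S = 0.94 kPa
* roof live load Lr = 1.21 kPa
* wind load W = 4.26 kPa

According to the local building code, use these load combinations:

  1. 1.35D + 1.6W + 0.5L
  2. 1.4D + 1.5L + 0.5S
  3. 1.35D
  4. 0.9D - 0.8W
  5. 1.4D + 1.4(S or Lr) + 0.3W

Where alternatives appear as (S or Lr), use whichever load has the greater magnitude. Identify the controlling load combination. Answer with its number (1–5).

Combination 2

(S or Lr) → Lr = 1.21 kPa.
1. 1.35(6.88) + 1.6(4.26) + 0.5(6.79) = 19.50
2. 1.4(6.88) + 1.5(6.79) + 0.5(0.94) = 20.29
3. 1.35(6.88) = 9.29
4. 0.9(6.88) - 0.8(4.26) = 2.78
5. 1.4(6.88) + 1.4(1.21) + 0.3(4.26) = 12.60
The largest value is 20.29 kPa from combination 2.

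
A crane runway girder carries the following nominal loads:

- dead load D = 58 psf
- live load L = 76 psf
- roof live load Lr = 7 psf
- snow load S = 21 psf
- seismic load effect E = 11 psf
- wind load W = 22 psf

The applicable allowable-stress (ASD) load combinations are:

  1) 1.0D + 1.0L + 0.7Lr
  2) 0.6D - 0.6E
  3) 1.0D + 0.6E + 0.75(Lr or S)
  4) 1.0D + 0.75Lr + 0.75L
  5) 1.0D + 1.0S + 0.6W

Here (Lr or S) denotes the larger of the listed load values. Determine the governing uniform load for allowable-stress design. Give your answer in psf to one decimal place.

(Lr or S) → S = 21 psf.
1) 1.0(58) + 1.0(76) + 0.7(7) = 58.0 + 76.0 + 4.9 = 138.9
2) 0.6(58) - 0.6(11) = 34.8 - 6.6 = 28.2
3) 1.0(58) + 0.6(11) + 0.75(21) = 58.0 + 6.6 + 15.8 = 80.4
4) 1.0(58) + 0.75(7) + 0.75(76) = 58.0 + 5.3 + 57.0 = 120.3
5) 1.0(58) + 1.0(21) + 0.6(22) = 58.0 + 21.0 + 13.2 = 92.2
Combination 1 governs: q = 138.9 psf.

138.9 psf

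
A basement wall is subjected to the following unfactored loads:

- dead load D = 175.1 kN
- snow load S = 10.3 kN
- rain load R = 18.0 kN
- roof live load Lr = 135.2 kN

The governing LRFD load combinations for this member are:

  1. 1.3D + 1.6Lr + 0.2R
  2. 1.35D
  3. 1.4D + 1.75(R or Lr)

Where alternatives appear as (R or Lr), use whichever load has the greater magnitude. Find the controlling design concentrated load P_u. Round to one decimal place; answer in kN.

(R or Lr) → Lr = 135.2 kN.
1. 1.3(175.1) + 1.6(135.2) + 0.2(18.0) = 447.6
2. 1.35(175.1) = 236.4
3. 1.4(175.1) + 1.75(135.2) = 245.1 + 236.6 = 481.7
Maximum is from combination 3.

481.7 kN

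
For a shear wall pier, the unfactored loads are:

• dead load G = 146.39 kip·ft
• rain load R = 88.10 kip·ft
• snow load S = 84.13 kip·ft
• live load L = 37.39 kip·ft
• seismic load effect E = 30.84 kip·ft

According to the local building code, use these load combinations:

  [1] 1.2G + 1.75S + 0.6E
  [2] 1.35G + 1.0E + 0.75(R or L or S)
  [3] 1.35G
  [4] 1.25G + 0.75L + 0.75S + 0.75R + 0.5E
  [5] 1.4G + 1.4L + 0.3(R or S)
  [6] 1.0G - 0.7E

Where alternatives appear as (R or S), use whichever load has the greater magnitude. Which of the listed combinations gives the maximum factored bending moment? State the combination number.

Combination 4

(R or L or S) → R = 88.10 kip·ft; (R or S) → R = 88.10 kip·ft.
[1] 1.2(146.39) + 1.75(84.13) + 0.6(30.84) = 341.40
[2] 1.35(146.39) + 1.0(30.84) + 0.75(88.10) = 294.54
[3] 1.35(146.39) = 197.63
[4] 1.25(146.39) + 0.75(37.39) + 0.75(84.13) + 0.75(88.10) + 0.5(30.84) = 355.62
[5] 1.4(146.39) + 1.4(37.39) + 0.3(88.10) = 283.72
[6] 1.0(146.39) - 0.7(30.84) = 124.80
The largest value is 355.62 kip·ft from combination 4.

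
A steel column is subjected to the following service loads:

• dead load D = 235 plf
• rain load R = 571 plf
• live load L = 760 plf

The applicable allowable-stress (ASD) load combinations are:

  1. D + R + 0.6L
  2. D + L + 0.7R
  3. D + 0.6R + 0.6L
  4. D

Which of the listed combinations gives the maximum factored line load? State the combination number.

1. 1.0(235) + 1.0(571) + 0.6(760) = 1262.0
2. 1.0(235) + 1.0(760) + 0.7(571) = 1394.7
3. 1.0(235) + 0.6(571) + 0.6(760) = 1033.6
4. 1.0(235) = 235.0
The largest value is 1394.7 plf from combination 2.

Combination 2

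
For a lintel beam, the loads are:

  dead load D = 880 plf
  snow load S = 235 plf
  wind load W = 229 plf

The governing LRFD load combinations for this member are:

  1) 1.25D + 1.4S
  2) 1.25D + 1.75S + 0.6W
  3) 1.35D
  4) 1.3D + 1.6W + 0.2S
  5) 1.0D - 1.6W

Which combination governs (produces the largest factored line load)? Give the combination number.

Combination 2

1) 1.25(880) + 1.4(235) = 1429.00
2) 1.25(880) + 1.75(235) + 0.6(229) = 1648.65
3) 1.35(880) = 1188.00
4) 1.3(880) + 1.6(229) + 0.2(235) = 1557.40
5) 1.0(880) - 1.6(229) = 513.60
The largest value is 1648.65 plf from combination 2.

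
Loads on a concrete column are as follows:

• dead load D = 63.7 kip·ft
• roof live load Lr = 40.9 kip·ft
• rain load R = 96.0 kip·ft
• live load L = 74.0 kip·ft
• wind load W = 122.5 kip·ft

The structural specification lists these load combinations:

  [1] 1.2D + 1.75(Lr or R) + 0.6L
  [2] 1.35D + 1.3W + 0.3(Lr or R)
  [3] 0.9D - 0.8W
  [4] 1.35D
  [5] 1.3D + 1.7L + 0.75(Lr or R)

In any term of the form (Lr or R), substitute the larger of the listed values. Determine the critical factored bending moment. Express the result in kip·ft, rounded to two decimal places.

288.84 kip·ft

(Lr or R) → R = 96.0 kip·ft.
[1] 1.2(63.7) + 1.75(96.0) + 0.6(74.0) = 288.84
[2] 1.35(63.7) + 1.3(122.5) + 0.3(96.0) = 274.05
[3] 0.9(63.7) - 0.8(122.5) = -40.67
[4] 1.35(63.7) = 86.00
[5] 1.3(63.7) + 1.7(74.0) + 0.75(96.0) = 280.61
Combination 1 governs: M_u = 288.84 kip·ft.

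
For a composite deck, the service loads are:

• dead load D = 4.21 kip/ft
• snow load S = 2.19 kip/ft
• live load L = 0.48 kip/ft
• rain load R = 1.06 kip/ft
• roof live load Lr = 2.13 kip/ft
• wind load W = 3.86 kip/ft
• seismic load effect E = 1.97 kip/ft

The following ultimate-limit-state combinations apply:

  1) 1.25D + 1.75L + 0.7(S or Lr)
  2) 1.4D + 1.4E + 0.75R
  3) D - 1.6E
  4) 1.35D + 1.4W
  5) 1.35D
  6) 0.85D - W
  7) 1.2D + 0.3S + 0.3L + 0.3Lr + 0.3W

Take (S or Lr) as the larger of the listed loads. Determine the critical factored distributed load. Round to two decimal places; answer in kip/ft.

11.09 kip/ft

(S or Lr) → S = 2.19 kip/ft.
1) 1.25(4.21) + 1.75(0.48) + 0.7(2.19) = 7.64
2) 1.4(4.21) + 1.4(1.97) + 0.75(1.06) = 5.89 + 2.76 + 0.80 = 9.45
3) 1.0(4.21) - 1.6(1.97) = 4.21 - 3.15 = 1.06
4) 1.35(4.21) + 1.4(3.86) = 11.09
5) 1.35(4.21) = 5.68
6) 0.85(4.21) - 1.0(3.86) = 3.58 - 3.86 = -0.28
7) 1.2(4.21) + 0.3(2.19) + 0.3(0.48) + 0.3(2.13) + 0.3(3.86) = 5.05 + 0.66 + 0.14 + 0.64 + 1.16 = 7.65
Maximum is from combination 4.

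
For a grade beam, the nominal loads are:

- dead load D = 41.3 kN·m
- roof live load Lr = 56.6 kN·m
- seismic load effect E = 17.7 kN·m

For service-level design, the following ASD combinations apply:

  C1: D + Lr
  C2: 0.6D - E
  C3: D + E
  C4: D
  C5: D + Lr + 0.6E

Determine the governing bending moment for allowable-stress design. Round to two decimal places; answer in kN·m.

108.52 kN·m

C1: 1.0(41.3) + 1.0(56.6) = 41.30 + 56.60 = 97.90
C2: 0.6(41.3) - 1.0(17.7) = 24.78 - 17.70 = 7.08
C3: 1.0(41.3) + 1.0(17.7) = 41.30 + 17.70 = 59.00
C4: 1.0(41.3) = 41.30
C5: 1.0(41.3) + 1.0(56.6) + 0.6(17.7) = 41.30 + 56.60 + 10.62 = 108.52
Maximum is from combination 5.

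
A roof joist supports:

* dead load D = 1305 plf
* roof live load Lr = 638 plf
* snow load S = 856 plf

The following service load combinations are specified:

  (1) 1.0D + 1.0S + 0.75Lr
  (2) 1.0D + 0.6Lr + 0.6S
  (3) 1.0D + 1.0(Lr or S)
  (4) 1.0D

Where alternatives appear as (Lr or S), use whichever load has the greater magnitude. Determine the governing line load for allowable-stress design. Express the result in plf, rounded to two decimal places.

(Lr or S) → S = 856 plf.
(1) 1.0(1305) + 1.0(856) + 0.75(638) = 1305.00 + 856.00 + 478.50 = 2639.50
(2) 1.0(1305) + 0.6(638) + 0.6(856) = 1305.00 + 382.80 + 513.60 = 2201.40
(3) 1.0(1305) + 1.0(856) = 1305.00 + 856.00 = 2161.00
(4) 1.0(1305) = 1305.00
The controlling combination is 1, giving 2639.50 plf.

2639.50 plf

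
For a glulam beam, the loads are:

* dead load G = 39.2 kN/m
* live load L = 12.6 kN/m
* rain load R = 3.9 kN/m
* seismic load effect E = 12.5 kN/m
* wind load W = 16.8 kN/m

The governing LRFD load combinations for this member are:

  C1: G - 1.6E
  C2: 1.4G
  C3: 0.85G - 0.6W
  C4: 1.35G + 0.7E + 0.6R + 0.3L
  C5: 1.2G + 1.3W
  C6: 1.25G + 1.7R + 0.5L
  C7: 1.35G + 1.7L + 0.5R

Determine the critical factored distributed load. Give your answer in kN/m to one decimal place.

C1: 1.0(39.2) - 1.6(12.5) = 39.2 - 20.0 = 19.2
C2: 1.4(39.2) = 54.9
C3: 0.85(39.2) - 0.6(16.8) = 33.3 - 10.1 = 23.2
C4: 1.35(39.2) + 0.7(12.5) + 0.6(3.9) + 0.3(12.6) = 52.9 + 8.8 + 2.3 + 3.8 = 67.8
C5: 1.2(39.2) + 1.3(16.8) = 68.9
C6: 1.25(39.2) + 1.7(3.9) + 0.5(12.6) = 49.0 + 6.6 + 6.3 = 61.9
C7: 1.35(39.2) + 1.7(12.6) + 0.5(3.9) = 52.9 + 21.4 + 2.0 = 76.3
Maximum is from combination 7.

76.3 kN/m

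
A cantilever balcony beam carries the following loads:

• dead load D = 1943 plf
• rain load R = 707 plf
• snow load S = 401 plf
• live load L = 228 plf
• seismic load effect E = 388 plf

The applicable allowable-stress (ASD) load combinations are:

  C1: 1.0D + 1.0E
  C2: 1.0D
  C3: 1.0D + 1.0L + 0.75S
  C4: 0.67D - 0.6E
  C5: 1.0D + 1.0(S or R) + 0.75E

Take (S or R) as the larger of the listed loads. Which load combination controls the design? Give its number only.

Combination 5

(S or R) → R = 707 plf.
C1: 1.0(1943) + 1.0(388) = 2331.00
C2: 1.0(1943) = 1943.00
C3: 1.0(1943) + 1.0(228) + 0.75(401) = 2471.75
C4: 0.67(1943) - 0.6(388) = 1069.01
C5: 1.0(1943) + 1.0(707) + 0.75(388) = 2941.00
The largest value is 2941.00 plf from combination 5.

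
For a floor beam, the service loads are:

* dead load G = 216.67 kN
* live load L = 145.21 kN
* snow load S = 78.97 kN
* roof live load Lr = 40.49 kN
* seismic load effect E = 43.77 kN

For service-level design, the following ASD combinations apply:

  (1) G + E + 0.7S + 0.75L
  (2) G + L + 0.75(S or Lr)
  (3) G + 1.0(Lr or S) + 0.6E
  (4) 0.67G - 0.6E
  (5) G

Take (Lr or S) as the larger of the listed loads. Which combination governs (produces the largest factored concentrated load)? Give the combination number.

(S or Lr) → S = 78.97 kN; (Lr or S) → S = 78.97 kN.
(1) 1.0(216.67) + 1.0(43.77) + 0.7(78.97) + 0.75(145.21) = 424.63
(2) 1.0(216.67) + 1.0(145.21) + 0.75(78.97) = 421.11
(3) 1.0(216.67) + 1.0(78.97) + 0.6(43.77) = 321.90
(4) 0.67(216.67) - 0.6(43.77) = 118.91
(5) 1.0(216.67) = 216.67
The largest value is 424.63 kN from combination 1.

Combination 1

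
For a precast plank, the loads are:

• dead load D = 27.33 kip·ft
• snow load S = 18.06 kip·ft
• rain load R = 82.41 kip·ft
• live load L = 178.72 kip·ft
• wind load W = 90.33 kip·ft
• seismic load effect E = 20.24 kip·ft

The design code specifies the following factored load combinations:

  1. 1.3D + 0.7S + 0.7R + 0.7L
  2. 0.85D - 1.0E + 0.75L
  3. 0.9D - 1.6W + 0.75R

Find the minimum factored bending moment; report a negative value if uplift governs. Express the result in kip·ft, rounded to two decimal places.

1. 1.3(27.33) + 0.7(18.06) + 0.7(82.41) + 0.7(178.72) = 230.96
2. 0.85(27.33) - 1.0(20.24) + 0.75(178.72) = 137.03
3. 0.9(27.33) - 1.6(90.33) + 0.75(82.41) = -58.12
Combination 3 gives the minimum: -58.12 kip·ft.

-58.12 kip·ft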